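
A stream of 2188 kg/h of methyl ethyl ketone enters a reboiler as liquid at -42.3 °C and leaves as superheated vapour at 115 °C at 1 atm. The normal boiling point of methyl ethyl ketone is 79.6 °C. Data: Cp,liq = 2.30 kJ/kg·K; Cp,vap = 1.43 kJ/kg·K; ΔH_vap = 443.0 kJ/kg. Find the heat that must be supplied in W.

liquid -42.3→79.6 °C: 280.37 kJ/kg
vaporisation at 79.6 °C: 443 kJ/kg
vapour 79.6→115 °C: 50.622 kJ/kg
Δh = 280.37 + 443 + 50.622 = 773.99 kJ/kg
Q = ṁ·Δh = 2188 kg/h × 773.99 kJ/kg = 1.6935e+06 kJ/h
|Q| = 470.42 kW = 470420 W

Q = 470000 W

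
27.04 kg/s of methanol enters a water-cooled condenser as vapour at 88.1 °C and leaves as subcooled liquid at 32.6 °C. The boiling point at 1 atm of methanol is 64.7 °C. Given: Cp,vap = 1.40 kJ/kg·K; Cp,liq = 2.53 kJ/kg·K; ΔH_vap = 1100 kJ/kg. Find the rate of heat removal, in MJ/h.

Q_c = 118000 MJ/h

vapour 88.1→64.7 °C: -32.76 kJ/kg
condensation at 64.7 °C: -1100 kJ/kg
liquid 64.7→32.6 °C: -81.213 kJ/kg
Δh = -32.76 + -1100 + -81.213 = -1214 kJ/kg
Q = ṁ·Δh = 27.04 kg/s × -1214 kJ/kg = -32826 kJ/s
|Q| = 32826 kW = 118170 MJ/h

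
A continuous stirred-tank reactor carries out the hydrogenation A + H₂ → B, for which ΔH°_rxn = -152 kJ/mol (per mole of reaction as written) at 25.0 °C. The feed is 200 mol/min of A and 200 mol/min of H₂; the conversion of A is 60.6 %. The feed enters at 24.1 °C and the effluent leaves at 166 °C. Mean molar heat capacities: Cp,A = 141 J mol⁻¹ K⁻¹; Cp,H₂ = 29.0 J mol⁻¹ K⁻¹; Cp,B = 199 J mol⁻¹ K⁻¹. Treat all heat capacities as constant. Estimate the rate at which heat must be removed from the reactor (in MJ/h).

Extent of reaction ξ = 0.606 × 200 = 121.2 mol/min
Reaction term: ξ·ΔH°_rxn = 121.2 × -152 = -18422 kJ/min
Sensible, feed 24.1→25 °C: 30.6 kJ/min
Outlet flows (mol/min): A 78.8, H₂ 78.8, B 121.2
Sensible, products 25→166 °C: 5289.6 kJ/min
Q = ΔH = -13102 kJ/min = -218.37 kW
Heat removed = 786.13 MJ/h

Q_out = 786 MJ/h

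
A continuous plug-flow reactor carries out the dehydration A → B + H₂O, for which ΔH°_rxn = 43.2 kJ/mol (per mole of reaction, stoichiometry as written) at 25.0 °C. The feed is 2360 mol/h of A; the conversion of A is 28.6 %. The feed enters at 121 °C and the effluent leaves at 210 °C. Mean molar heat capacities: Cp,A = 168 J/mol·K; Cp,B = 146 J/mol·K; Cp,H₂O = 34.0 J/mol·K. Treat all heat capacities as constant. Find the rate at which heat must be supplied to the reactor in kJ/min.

Extent of reaction ξ = 0.286 × 2360 = 674.96 mol/h
Reaction term: ξ·ΔH°_rxn = 674.96 × 43.2 = 29158 kJ/h
Sensible, feed 121→25 °C: -38062 kJ/h
Outlet flows (mol/h): A 1685, B 674.96, H₂O 674.96
Sensible, products 25→210 °C: 74847 kJ/h
Q = ΔH = 65943 kJ/h = 18.318 kW
Heat supplied = 1099.1 kJ/min

Q_in = 1100 kJ/min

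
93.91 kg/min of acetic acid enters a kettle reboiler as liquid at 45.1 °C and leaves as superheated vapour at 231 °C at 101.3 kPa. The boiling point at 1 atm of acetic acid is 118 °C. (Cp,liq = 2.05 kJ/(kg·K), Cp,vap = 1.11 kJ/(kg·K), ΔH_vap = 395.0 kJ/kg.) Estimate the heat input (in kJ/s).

liquid 45.1→118 °C: 149.44 kJ/kg
vaporisation at 118 °C: 395 kJ/kg
vapour 118→231 °C: 125.43 kJ/kg
Δh = 149.44 + 395 + 125.43 = 669.88 kJ/kg
Q = ṁ·Δh = 93.91 kg/min × 669.88 kJ/kg = 62908 kJ/min
|Q| = 1048.5 kW

Q = 1050 kJ/s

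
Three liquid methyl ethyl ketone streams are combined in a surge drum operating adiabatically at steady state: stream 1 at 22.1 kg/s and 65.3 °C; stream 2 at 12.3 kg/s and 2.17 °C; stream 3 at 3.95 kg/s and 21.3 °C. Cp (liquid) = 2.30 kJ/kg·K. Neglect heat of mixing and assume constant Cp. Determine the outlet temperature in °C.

T_out = 40.5 °C

Energy balance with Q = 0: Σ ṁᵢCp,ᵢ(T_out − Tᵢ) = 0
T_out = Σ ṁᵢCp,ᵢTᵢ / Σ ṁᵢCp,ᵢ
      = 3574.1 / 88.205 = 40.52 °C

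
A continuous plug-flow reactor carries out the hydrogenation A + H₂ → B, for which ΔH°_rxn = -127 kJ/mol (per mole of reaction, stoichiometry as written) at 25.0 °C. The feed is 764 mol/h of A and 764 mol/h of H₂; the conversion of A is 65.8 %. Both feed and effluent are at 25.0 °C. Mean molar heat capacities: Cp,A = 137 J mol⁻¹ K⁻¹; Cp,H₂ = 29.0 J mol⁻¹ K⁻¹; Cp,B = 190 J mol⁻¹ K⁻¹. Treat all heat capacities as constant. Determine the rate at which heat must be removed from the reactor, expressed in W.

Extent of reaction ξ = 0.658 × 764 = 502.71 mol/h
Reaction term: ξ·ΔH°_rxn = 502.71 × -127 = -63844 kJ/h
Q = ΔH = -63844 kJ/h = -17.735 kW
Heat removed = 17735 W

Q_out = 17700 W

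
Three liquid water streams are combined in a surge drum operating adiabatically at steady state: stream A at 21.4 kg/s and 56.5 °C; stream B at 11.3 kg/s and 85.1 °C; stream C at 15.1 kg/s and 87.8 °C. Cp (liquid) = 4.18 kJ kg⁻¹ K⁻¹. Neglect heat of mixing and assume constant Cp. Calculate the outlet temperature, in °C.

No heat crosses the boundary, so H_out = H_in.
Σ ṁᵢCp,ᵢTᵢ = 21.4×4.18×56.5 + 11.3×4.18×85.1 + 15.1×4.18×87.8 = 14615
Σ ṁᵢCp,ᵢ = 21.4×4.18 + 11.3×4.18 + 15.1×4.18 = 199.8
T_out = 14615 / 199.8 = 73.149 °C

T_out = 73.1 °C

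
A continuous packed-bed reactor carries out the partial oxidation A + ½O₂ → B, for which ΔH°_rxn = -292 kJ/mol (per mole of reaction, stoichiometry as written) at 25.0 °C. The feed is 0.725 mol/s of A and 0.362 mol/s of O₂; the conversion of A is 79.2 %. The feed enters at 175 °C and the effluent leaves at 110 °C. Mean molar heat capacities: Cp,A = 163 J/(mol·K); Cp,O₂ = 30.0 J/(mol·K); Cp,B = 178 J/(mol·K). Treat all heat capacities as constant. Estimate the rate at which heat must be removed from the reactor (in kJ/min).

Extent of reaction ξ = 0.792 × 0.725 = 0.5742 mol/s
Reaction term: ξ·ΔH°_rxn = 0.5742 × -292 = -167.67 kJ/s
Sensible, feed 175→25 °C: -19.355 kJ/s
Outlet flows (mol/s): A 0.1508, O₂ 0.0749, B 0.5742
Sensible, products 25→110 °C: 10.968 kJ/s
Q = ΔH = -176.05 kJ/s = -176.05 kW
Heat removed = 10563 kJ/min

Q_out = 10600 kJ/min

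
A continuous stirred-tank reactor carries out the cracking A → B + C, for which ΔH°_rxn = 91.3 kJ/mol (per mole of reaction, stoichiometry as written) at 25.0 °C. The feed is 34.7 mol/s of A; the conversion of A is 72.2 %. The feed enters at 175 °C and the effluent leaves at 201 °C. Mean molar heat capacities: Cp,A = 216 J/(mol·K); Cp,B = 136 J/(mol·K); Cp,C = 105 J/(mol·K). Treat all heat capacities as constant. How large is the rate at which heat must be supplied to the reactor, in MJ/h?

Q_in = 9330 MJ/h

Extent of reaction ξ = 0.722 × 34.7 = 25.053 mol/s
Reaction term: ξ·ΔH°_rxn = 25.053 × 91.3 = 2287.4 kJ/s
Sensible, feed 175→25 °C: -1124.3 kJ/s
Outlet flows (mol/s): A 9.6466, B 25.053, C 25.053
Sensible, products 25→201 °C: 1429.4 kJ/s
Q = ΔH = 2592.5 kJ/s = 2592.5 kW
Heat supplied = 9332.9 MJ/h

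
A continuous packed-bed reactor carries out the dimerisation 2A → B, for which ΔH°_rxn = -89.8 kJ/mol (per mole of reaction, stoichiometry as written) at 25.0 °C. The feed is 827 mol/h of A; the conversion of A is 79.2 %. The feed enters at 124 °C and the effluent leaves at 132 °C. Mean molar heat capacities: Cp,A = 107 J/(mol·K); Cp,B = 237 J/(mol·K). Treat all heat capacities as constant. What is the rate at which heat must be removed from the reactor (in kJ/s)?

Extent of reaction ξ = 0.792 × 827 / 2 = 327.49 mol/h
Reaction term: ξ·ΔH°_rxn = 327.49 × -89.8 = -29409 kJ/h
Sensible, feed 124→25 °C: -8760.4 kJ/h
Outlet flows (mol/h): A 172.02, B 327.49
Sensible, products 25→132 °C: 10274 kJ/h
Q = ΔH = -27895 kJ/h = -7.7486 kW
Heat removed = 7.7486 kJ/s

Q_out = 7.75 kJ/s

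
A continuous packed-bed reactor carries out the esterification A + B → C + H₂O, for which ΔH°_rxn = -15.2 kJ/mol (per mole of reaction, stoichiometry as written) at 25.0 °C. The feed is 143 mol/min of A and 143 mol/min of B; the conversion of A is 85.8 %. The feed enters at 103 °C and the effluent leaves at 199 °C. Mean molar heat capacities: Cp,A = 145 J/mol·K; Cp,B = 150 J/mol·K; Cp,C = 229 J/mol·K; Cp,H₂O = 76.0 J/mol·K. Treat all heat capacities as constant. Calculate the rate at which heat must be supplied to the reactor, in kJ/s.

Extent of reaction ξ = 0.858 × 143 = 122.69 mol/min
Reaction term: ξ·ΔH°_rxn = 122.69 × -15.2 = -1864.9 kJ/min
Sensible, feed 103→25 °C: -3290.4 kJ/min
Outlet flows (mol/min): A 20.306, B 20.306, C 122.69, H₂O 122.69
Sensible, products 25→199 °C: 7553.7 kJ/min
Q = ΔH = 2398.3 kJ/min = 39.972 kW
Heat supplied = 39.972 kJ/s

Q_in = 40.0 kJ/s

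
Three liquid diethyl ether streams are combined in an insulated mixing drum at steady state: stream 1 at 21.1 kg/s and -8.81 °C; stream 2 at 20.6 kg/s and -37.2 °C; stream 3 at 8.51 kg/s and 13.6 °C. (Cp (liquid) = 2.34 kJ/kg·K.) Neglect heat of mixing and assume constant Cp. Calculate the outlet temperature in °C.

T_out = -16.7 °C

No heat crosses the boundary, so H_out = H_in.
T_out = Σ ṁᵢCp,ᵢTᵢ / Σ ṁᵢCp,ᵢ
      = -1957.4 / 117.49 = -16.66 °C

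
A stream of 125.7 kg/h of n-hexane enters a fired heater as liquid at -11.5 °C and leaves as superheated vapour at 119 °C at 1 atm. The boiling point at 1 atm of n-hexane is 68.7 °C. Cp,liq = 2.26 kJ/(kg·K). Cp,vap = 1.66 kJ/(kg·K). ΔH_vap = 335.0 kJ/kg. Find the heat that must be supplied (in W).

liquid -11.5→68.7 °C: 181.25 kJ/kg
vaporisation at 68.7 °C: 335 kJ/kg
vapour 68.7→119 °C: 83.498 kJ/kg
Δh = 181.25 + 335 + 83.498 = 599.75 kJ/kg
Q = ṁ·Δh = 125.7 kg/h × 599.75 kJ/kg = 75389 kJ/h
|Q| = 20.941 kW = 20941 W

Q = 20900 W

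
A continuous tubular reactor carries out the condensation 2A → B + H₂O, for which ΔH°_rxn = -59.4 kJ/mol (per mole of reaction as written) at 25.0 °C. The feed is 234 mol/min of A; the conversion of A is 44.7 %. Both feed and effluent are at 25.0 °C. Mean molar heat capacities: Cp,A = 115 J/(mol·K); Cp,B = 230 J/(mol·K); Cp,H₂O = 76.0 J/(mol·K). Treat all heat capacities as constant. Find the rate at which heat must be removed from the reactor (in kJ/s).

Q_out = 51.8 kJ/s

Extent of reaction ξ = 0.447 × 234 / 2 = 52.299 mol/min
Reaction term: ξ·ΔH°_rxn = 52.299 × -59.4 = -3106.6 kJ/min
Q = ΔH = -3106.6 kJ/min = -51.776 kW
Heat removed = 51.776 kJ/s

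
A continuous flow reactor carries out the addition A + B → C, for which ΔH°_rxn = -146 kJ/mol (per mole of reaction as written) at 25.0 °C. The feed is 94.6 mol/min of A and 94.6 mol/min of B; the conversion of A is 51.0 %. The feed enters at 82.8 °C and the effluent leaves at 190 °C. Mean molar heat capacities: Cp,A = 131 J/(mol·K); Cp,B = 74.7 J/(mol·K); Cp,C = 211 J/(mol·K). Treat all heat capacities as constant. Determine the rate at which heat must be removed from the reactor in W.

Q_out = 81900 W

Extent of reaction ξ = 0.510 × 94.6 = 48.246 mol/min
Reaction term: ξ·ΔH°_rxn = 48.246 × -146 = -7043.9 kJ/min
Sensible, feed 82.8→25 °C: -1124.7 kJ/min
Outlet flows (mol/min): A 46.354, B 46.354, C 48.246
Sensible, products 25→190 °C: 3253 kJ/min
Q = ΔH = -4915.7 kJ/min = -81.928 kW
Heat removed = 81928 W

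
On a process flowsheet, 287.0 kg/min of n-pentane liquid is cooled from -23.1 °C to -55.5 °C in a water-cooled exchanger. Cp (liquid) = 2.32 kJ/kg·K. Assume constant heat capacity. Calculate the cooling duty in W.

Q = ṁ·Cp·ΔT = 287.0 × 2.32 × (-55.5 − -23.1) = -21573 kJ/min
Converting: 21573 / 60 s = 359.55 kW
Cooling duty = 359550 W

Q_c = 360000 W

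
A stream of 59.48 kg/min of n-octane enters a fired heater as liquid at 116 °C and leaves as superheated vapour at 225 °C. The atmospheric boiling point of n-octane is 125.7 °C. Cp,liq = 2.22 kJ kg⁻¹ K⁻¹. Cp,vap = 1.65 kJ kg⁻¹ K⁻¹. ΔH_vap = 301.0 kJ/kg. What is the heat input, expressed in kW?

liquid 116→125.7 °C: 21.534 kJ/kg
vaporisation at 125.7 °C: 301 kJ/kg
vapour 125.7→225 °C: 163.84 kJ/kg
Δh = 21.534 + 301 + 163.84 = 486.38 kJ/kg
Q = ṁ·Δh = 59.48 kg/min × 486.38 kJ/kg = 28930 kJ/min
|Q| = 482.16 kW

Q = 482 kW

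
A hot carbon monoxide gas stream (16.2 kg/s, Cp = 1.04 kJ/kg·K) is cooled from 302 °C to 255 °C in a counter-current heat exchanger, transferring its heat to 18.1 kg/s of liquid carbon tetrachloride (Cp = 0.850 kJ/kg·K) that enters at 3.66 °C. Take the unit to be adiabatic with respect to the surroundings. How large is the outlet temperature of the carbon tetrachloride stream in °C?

T_c,out = 55.1 °C

Heat released by hot stream: Q = 16.2 × 1.04 × (302 − 255) = 791.86 kJ/s
Energy balance on cold side (adiabatic exchanger): Q = ṁ_c·Cp_c·(T_c,out − T_c,in)
T_c,out = 3.66 + 791.86/(18.1 × 0.850) = 55.129 °C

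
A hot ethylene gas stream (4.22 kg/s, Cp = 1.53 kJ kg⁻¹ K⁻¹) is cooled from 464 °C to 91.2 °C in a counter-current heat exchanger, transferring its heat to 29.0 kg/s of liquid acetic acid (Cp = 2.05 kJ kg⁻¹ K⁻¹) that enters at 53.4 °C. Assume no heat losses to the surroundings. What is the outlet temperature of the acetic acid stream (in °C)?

Heat released by hot stream: Q = 4.22 × 1.53 × (464 − 91.2) = 2407 kJ/s
Energy balance on cold side (adiabatic exchanger): Q = ṁ_c·Cp_c·(T_c,out − T_c,in)
T_c,out = 53.4 + 2407/(29.0 × 2.05) = 93.888 °C

T_c,out = 93.9 °C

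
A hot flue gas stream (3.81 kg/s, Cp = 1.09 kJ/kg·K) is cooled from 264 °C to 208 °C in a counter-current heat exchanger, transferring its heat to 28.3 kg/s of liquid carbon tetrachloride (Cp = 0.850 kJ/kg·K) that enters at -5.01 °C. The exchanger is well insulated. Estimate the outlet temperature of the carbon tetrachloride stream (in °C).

Heat released by hot stream: Q = 3.81 × 1.09 × (264 − 208) = 232.56 kJ/s
Energy balance on cold side (adiabatic exchanger): Q = ṁ_c·Cp_c·(T_c,out − T_c,in)
T_c,out = -5.01 + 232.56/(28.3 × 0.850) = 4.6579 °C

T_c,out = 4.66 °C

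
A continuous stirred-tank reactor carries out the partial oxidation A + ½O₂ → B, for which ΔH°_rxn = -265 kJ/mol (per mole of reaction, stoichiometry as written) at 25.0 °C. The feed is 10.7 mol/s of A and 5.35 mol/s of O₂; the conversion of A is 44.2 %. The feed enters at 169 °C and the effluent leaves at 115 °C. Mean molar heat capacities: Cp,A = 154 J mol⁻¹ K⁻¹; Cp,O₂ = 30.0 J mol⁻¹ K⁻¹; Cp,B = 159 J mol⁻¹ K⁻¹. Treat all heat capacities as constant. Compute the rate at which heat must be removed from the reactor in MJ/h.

Q_out = 4880 MJ/h

Extent of reaction ξ = 0.442 × 10.7 = 4.7294 mol/s
Reaction term: ξ·ΔH°_rxn = 4.7294 × -265 = -1253.3 kJ/s
Sensible, feed 169→25 °C: -260.4 kJ/s
Outlet flows (mol/s): A 5.9706, O₂ 2.9853, B 4.7294
Sensible, products 25→115 °C: 158.49 kJ/s
Q = ΔH = -1355.2 kJ/s = -1355.2 kW
Heat removed = 4878.7 MJ/h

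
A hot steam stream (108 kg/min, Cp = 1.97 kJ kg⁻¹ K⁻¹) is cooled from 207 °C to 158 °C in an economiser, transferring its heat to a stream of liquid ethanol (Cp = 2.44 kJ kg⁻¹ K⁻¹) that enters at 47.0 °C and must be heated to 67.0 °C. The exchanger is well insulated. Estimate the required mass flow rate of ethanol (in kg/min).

ṁ_c = 214 kg/min

Heat released by hot stream: Q = 108 × 1.97 × (207 − 158) = 10425 kJ/min
Energy balance on cold side (adiabatic exchanger): Q = ṁ_c·Cp_c·(T_c,out − T_c,in)
ṁ_c = 10425 / [2.44 × (67.0 − 47.0)] = 213.63 kg/min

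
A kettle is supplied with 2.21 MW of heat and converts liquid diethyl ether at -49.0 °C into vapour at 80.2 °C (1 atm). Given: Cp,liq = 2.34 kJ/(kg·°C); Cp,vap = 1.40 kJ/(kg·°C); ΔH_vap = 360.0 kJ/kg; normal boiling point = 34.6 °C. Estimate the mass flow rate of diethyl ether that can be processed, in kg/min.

ṁ = 214 kg/min

Δh = 2.34×(34.6−-49.0) + 360.0 + 1.40×(80.2−34.6) = 619.46 kJ/kg
Q = 2.21 MW = 2210 kJ/s = 132600 kJ/min
ṁ = Q/Δh = 132600 / 619.46 = 214.06 kg/min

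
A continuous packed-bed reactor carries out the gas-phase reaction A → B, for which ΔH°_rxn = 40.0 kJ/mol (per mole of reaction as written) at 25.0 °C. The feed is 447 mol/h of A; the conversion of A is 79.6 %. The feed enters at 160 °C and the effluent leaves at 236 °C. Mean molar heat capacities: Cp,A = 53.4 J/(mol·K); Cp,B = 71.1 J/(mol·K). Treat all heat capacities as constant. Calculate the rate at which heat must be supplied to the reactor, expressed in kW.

Extent of reaction ξ = 0.796 × 447 = 355.81 mol/h
Reaction term: ξ·ΔH°_rxn = 355.81 × 40.0 = 14232 kJ/h
Sensible, feed 160→25 °C: -3222.4 kJ/h
Outlet flows (mol/h): A 91.188, B 355.81
Sensible, products 25→236 °C: 6365.4 kJ/h
Q = ΔH = 17375 kJ/h = 4.8265 kW
Heat supplied = 4.8265 kW

Q_in = 4.83 kW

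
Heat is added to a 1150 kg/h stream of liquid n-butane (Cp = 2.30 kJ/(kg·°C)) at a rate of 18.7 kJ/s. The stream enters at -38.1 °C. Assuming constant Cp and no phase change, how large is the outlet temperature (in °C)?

Q = 18.7 kJ/s = 67320 kJ/h
ΔT = Q/(ṁ·Cp) = 67320/(1150×2.30) = 25.452 K
T_out = -38.1 + 25.452 = -12.648 °C

T_out = -12.6 °C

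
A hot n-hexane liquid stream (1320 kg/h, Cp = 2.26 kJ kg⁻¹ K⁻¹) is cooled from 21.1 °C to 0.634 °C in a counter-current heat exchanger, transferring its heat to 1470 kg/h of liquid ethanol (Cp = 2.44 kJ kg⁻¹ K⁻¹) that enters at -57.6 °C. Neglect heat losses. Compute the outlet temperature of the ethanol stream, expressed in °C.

T_c,out = -40.6 °C

Heat released by hot stream: Q = 1320 × 2.26 × (21.1 − 0.634) = 61054 kJ/h
Energy balance on cold side (adiabatic exchanger): Q = ṁ_c·Cp_c·(T_c,out − T_c,in)
T_c,out = -57.6 + 61054/(1470 × 2.44) = -40.578 °C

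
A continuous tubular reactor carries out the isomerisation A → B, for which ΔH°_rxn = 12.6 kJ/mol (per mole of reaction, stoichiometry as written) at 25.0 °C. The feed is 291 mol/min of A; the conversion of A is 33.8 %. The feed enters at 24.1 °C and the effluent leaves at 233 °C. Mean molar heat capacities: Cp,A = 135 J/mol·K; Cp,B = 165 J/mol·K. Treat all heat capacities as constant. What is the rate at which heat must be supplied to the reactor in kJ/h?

Q_in = 604000 kJ/h

Extent of reaction ξ = 0.338 × 291 = 98.358 mol/min
Reaction term: ξ·ΔH°_rxn = 98.358 × 12.6 = 1239.3 kJ/min
Sensible, feed 24.1→25 °C: 35.356 kJ/min
Outlet flows (mol/min): A 192.64, B 98.358
Sensible, products 25→233 °C: 8785 kJ/min
Q = ΔH = 10060 kJ/min = 167.66 kW
Heat supplied = 603580 kJ/h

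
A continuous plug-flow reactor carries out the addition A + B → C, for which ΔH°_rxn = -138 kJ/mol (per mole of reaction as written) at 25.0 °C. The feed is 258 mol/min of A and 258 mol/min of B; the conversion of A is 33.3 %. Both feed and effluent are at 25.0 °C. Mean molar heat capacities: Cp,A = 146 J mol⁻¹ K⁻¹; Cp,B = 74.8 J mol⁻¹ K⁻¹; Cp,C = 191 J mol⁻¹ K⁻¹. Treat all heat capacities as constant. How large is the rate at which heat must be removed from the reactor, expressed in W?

Extent of reaction ξ = 0.333 × 258 = 85.914 mol/min
Reaction term: ξ·ΔH°_rxn = 85.914 × -138 = -11856 kJ/min
Q = ΔH = -11856 kJ/min = -197.6 kW
Heat removed = 197600 W

Q_out = 198000 W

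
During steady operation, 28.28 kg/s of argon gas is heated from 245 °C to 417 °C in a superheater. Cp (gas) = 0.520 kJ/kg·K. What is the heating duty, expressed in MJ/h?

Q = ṁ·Cp·ΔT = 28.28 × 0.520 × (417 − 245) = 2529.4 kJ/s
Heating duty = 9105.7 MJ/h

Q = 9110 MJ/h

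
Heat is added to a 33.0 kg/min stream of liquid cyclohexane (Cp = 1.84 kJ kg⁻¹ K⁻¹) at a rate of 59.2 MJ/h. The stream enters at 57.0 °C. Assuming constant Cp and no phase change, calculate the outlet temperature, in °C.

T_out = 73.2 °C

Q = 59.2 MJ/h = 986.67 kJ/min
ΔT = Q/(ṁ·Cp) = 986.67/(33.0×1.84) = 16.249 K
T_out = 57.0 + 16.249 = 73.249 °C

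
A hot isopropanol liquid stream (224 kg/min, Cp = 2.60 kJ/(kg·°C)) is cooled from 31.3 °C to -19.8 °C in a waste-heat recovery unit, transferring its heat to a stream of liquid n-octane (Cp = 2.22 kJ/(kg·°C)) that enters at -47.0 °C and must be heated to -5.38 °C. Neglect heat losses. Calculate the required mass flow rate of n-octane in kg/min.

Heat released by hot stream: Q = 224 × 2.60 × (31.3 − -19.8) = 29761 kJ/min
Energy balance on cold side (adiabatic exchanger): Q = ṁ_c·Cp_c·(T_c,out − T_c,in)
ṁ_c = 29761 / [2.22 × (-5.38 − -47.0)] = 322.1 kg/min

ṁ_c = 322 kg/min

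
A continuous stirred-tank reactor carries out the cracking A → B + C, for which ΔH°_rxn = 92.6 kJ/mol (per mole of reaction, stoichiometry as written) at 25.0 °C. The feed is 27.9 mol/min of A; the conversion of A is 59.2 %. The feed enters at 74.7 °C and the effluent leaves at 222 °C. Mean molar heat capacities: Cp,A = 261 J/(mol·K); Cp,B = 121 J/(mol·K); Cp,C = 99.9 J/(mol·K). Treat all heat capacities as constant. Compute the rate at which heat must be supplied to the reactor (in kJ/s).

Extent of reaction ξ = 0.592 × 27.9 = 16.517 mol/min
Reaction term: ξ·ΔH°_rxn = 16.517 × 92.6 = 1529.5 kJ/min
Sensible, feed 74.7→25 °C: -361.91 kJ/min
Outlet flows (mol/min): A 11.383, B 16.517, C 16.517
Sensible, products 25→222 °C: 1304.1 kJ/min
Q = ΔH = 2471.6 kJ/min = 41.193 kW
Heat supplied = 41.193 kJ/s

Q_in = 41.2 kJ/s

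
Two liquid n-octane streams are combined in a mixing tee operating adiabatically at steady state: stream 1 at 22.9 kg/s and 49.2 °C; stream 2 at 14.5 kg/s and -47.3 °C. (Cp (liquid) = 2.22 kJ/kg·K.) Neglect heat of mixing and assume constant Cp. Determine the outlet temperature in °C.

Adiabatic, steady state ⇒ Σ ṁᵢCp,ᵢ(T_out − Tᵢ) = 0
T_out = Σ ṁᵢCp,ᵢTᵢ / Σ ṁᵢCp,ᵢ
      = 978.64 / 83.028 = 11.787 °C

T_out = 11.8 °C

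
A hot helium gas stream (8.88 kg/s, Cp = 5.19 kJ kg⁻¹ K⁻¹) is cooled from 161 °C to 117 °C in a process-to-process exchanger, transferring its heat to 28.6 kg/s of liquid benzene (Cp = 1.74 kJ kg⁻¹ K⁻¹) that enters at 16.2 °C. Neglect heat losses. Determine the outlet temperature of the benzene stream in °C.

T_c,out = 56.9 °C

Heat released by hot stream: Q = 8.88 × 5.19 × (161 − 117) = 2027.8 kJ/s
Energy balance on cold side (adiabatic exchanger): Q = ṁ_c·Cp_c·(T_c,out − T_c,in)
T_c,out = 16.2 + 2027.8/(28.6 × 1.74) = 56.949 °C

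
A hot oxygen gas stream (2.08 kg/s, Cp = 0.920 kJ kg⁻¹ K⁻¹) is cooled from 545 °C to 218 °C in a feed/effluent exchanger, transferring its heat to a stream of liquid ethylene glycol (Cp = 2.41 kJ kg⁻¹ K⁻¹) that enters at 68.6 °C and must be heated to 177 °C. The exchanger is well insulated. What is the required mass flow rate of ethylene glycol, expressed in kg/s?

Heat released by hot stream: Q = 2.08 × 0.920 × (545 − 218) = 625.75 kJ/s
Energy balance on cold side (adiabatic exchanger): Q = ṁ_c·Cp_c·(T_c,out − T_c,in)
ṁ_c = 625.75 / [2.41 × (177 − 68.6)] = 2.3953 kg/s

ṁ_c = 2.40 kg/s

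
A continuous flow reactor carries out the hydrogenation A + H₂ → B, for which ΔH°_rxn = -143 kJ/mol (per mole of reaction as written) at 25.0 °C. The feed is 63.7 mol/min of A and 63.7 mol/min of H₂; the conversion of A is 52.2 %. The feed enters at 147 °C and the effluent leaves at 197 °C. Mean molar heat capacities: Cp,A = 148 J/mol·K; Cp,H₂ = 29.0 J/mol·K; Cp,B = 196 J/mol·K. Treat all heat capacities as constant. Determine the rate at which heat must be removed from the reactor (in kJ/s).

Extent of reaction ξ = 0.522 × 63.7 = 33.251 mol/min
Reaction term: ξ·ΔH°_rxn = 33.251 × -143 = -4755 kJ/min
Sensible, feed 147→25 °C: -1375.5 kJ/min
Outlet flows (mol/min): A 30.449, H₂ 30.449, B 33.251
Sensible, products 25→197 °C: 2047.9 kJ/min
Q = ΔH = -4082.5 kJ/min = -68.042 kW
Heat removed = 68.042 kJ/s

Q_out = 68.0 kJ/s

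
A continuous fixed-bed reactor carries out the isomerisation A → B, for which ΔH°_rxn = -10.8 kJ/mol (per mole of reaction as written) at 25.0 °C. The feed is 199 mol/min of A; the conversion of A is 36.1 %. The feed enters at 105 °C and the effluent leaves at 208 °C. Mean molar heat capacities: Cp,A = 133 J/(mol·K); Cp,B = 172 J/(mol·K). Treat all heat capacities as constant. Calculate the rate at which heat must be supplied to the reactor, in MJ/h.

Extent of reaction ξ = 0.361 × 199 = 71.839 mol/min
Reaction term: ξ·ΔH°_rxn = 71.839 × -10.8 = -775.86 kJ/min
Sensible, feed 105→25 °C: -2117.4 kJ/min
Outlet flows (mol/min): A 127.16, B 71.839
Sensible, products 25→208 °C: 5356.2 kJ/min
Q = ΔH = 2463 kJ/min = 41.049 kW
Heat supplied = 147.78 MJ/h

Q_in = 148 MJ/h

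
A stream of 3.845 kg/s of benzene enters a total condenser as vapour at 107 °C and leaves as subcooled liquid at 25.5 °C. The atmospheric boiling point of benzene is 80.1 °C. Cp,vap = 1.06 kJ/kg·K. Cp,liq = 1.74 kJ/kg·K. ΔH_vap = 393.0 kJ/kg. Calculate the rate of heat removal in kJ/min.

vapour 107→80.1 °C: -28.514 kJ/kg
condensation at 80.1 °C: -393 kJ/kg
liquid 80.1→25.5 °C: -95.004 kJ/kg
Δh = -28.514 + -393 + -95.004 = -516.52 kJ/kg
Q = ṁ·Δh = 3.845 kg/s × -516.52 kJ/kg = -1986 kJ/s
|Q| = 1986 kW = 119160 kJ/min

Q_c = 119000 kJ/min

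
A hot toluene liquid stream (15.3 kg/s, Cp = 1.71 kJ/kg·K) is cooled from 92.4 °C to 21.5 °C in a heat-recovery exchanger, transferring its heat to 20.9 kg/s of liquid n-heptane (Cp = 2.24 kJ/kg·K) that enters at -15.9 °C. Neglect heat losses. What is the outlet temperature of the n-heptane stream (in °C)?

Heat released by hot stream: Q = 15.3 × 1.71 × (92.4 − 21.5) = 1855 kJ/s
Energy balance on cold side (adiabatic exchanger): Q = ṁ_c·Cp_c·(T_c,out − T_c,in)
T_c,out = -15.9 + 1855/(20.9 × 2.24) = 23.722 °C

T_c,out = 23.7 °C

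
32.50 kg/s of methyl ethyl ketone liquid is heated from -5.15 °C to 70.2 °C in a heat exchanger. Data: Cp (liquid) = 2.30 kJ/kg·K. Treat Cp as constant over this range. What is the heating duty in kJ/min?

Q = 338000 kJ/min

Q = ṁ·Cp·ΔT = 32.50 × 2.30 × (70.2 − -5.15) = 5632.4 kJ/s
Heating duty = 337940 kJ/min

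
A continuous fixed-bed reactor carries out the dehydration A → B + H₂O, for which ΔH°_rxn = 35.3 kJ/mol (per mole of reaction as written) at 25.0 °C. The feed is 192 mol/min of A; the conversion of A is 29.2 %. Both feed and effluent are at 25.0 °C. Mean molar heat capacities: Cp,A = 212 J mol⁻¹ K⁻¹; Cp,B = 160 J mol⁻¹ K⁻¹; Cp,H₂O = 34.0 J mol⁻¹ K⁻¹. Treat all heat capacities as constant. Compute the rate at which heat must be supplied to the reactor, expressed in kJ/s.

Extent of reaction ξ = 0.292 × 192 = 56.064 mol/min
Reaction term: ξ·ΔH°_rxn = 56.064 × 35.3 = 1979.1 kJ/min
Q = ΔH = 1979.1 kJ/min = 32.984 kW
Heat supplied = 32.984 kJ/s

Q_in = 33.0 kJ/s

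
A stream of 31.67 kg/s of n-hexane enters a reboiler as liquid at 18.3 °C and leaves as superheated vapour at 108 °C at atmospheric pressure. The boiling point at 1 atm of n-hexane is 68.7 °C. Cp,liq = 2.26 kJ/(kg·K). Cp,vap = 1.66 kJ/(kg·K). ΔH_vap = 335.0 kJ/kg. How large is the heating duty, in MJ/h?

Q = 58600 MJ/h

liquid 18.3→68.7 °C: 113.9 kJ/kg
vaporisation at 68.7 °C: 335 kJ/kg
vapour 68.7→108 °C: 65.238 kJ/kg
Δh = 113.9 + 335 + 65.238 = 514.14 kJ/kg
Q = ṁ·Δh = 31.67 kg/s × 514.14 kJ/kg = 16283 kJ/s
|Q| = 16283 kW = 58618 MJ/h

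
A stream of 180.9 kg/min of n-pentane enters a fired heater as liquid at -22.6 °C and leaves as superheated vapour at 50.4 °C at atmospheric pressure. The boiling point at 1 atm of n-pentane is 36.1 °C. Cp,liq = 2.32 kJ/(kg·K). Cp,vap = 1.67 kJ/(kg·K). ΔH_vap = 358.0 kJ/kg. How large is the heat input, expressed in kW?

Q = 1560 kW

liquid -22.6→36.1 °C: 136.18 kJ/kg
vaporisation at 36.1 °C: 358 kJ/kg
vapour 36.1→50.4 °C: 23.881 kJ/kg
Δh = 136.18 + 358 + 23.881 = 518.06 kJ/kg
Q = ṁ·Δh = 180.9 kg/min × 518.06 kJ/kg = 93718 kJ/min
|Q| = 1562 kW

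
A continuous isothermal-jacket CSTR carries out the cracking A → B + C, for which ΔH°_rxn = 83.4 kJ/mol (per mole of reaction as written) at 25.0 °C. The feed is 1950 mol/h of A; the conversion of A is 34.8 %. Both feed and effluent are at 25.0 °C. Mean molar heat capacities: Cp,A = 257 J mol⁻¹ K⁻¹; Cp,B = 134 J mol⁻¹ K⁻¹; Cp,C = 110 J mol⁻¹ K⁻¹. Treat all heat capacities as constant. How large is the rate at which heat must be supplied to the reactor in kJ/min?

Q_in = 943 kJ/min

Extent of reaction ξ = 0.348 × 1950 = 678.6 mol/h
Reaction term: ξ·ΔH°_rxn = 678.6 × 83.4 = 56595 kJ/h
Q = ΔH = 56595 kJ/h = 15.721 kW
Heat supplied = 943.25 kJ/min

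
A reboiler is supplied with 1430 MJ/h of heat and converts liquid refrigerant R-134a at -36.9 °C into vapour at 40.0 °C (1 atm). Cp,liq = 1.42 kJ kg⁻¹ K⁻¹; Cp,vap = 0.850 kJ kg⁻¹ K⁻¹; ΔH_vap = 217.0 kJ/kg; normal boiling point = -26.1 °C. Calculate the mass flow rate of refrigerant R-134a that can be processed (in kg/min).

Δh = 1.42×(-26.1−-36.9) + 217.0 + 0.850×(40.0−-26.1) = 288.52 kJ/kg
Q = 1430 MJ/h = 397.22 kJ/s = 23833 kJ/min
ṁ = Q/Δh = 23833 / 288.52 = 82.605 kg/min

ṁ = 82.6 kg/min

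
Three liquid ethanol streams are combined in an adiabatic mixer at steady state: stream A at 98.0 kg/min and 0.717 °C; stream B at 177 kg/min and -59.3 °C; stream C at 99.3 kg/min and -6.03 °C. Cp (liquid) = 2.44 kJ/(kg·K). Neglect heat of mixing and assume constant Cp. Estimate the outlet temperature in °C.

T_out = -29.5 °C

Energy balance with Q = 0: Σ ṁᵢCp,ᵢ(T_out − Tᵢ) = 0
T_out = Σ ṁᵢCp,ᵢTᵢ / Σ ṁᵢCp,ᵢ
      = -26900 / 913.29 = -29.454 °C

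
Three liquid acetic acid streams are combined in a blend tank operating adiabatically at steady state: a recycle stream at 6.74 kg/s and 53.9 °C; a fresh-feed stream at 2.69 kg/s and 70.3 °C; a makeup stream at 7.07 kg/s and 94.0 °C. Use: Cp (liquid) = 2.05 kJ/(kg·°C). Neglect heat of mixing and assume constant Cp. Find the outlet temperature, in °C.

T_out = 73.8 °C

No heat crosses the boundary, so H_out = H_in.
Σ ṁᵢCp,ᵢTᵢ = 6.74×2.05×53.9 + 2.69×2.05×70.3 + 7.07×2.05×94.0 = 2494.8
Σ ṁᵢCp,ᵢ = 6.74×2.05 + 2.69×2.05 + 7.07×2.05 = 33.825
T_out = 2494.8 / 33.825 = 73.756 °C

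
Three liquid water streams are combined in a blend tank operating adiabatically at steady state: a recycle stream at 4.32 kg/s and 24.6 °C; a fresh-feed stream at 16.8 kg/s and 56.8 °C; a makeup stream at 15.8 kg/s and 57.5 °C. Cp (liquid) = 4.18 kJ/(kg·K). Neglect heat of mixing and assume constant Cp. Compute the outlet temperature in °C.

Adiabatic, steady state ⇒ Σ ṁᵢCp,ᵢ(T_out − Tᵢ) = 0
Σ ṁᵢCp,ᵢTᵢ = 4.32×4.18×24.6 + 16.8×4.18×56.8 + 15.8×4.18×57.5 = 8230.5
Σ ṁᵢCp,ᵢ = 4.32×4.18 + 16.8×4.18 + 15.8×4.18 = 154.33
T_out = 8230.5 / 154.33 = 53.332 °C

T_out = 53.3 °C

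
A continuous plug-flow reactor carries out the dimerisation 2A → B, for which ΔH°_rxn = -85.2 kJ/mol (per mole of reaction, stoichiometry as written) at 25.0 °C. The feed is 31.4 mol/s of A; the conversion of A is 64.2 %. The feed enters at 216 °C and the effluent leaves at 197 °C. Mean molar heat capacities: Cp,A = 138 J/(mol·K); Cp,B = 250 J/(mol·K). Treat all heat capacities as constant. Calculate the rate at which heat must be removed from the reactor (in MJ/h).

Q_out = 3550 MJ/h

Extent of reaction ξ = 0.642 × 31.4 / 2 = 10.079 mol/s
Reaction term: ξ·ΔH°_rxn = 10.079 × -85.2 = -858.76 kJ/s
Sensible, feed 216→25 °C: -827.64 kJ/s
Outlet flows (mol/s): A 11.241, B 10.079
Sensible, products 25→197 °C: 700.24 kJ/s
Q = ΔH = -986.17 kJ/s = -986.17 kW
Heat removed = 3550.2 MJ/h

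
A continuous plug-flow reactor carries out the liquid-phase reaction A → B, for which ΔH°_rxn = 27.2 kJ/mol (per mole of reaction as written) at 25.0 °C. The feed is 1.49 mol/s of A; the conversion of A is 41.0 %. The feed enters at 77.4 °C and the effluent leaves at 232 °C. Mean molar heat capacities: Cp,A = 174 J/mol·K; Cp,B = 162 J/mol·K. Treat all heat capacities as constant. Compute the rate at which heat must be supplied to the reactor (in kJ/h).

Q_in = 199000 kJ/h

Extent of reaction ξ = 0.410 × 1.49 = 0.6109 mol/s
Reaction term: ξ·ΔH°_rxn = 0.6109 × 27.2 = 16.616 kJ/s
Sensible, feed 77.4→25 °C: -13.585 kJ/s
Outlet flows (mol/s): A 0.8791, B 0.6109
Sensible, products 25→232 °C: 52.149 kJ/s
Q = ΔH = 55.181 kJ/s = 55.181 kW
Heat supplied = 198650 kJ/h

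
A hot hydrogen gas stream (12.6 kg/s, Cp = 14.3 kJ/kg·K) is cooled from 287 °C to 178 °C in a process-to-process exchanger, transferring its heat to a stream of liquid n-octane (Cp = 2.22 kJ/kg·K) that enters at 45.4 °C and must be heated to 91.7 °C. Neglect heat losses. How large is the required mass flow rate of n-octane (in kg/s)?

Heat released by hot stream: Q = 12.6 × 14.3 × (287 − 178) = 19640 kJ/s
Energy balance on cold side (adiabatic exchanger): Q = ṁ_c·Cp_c·(T_c,out − T_c,in)
ṁ_c = 19640 / [2.22 × (91.7 − 45.4)] = 191.07 kg/s

ṁ_c = 191 kg/s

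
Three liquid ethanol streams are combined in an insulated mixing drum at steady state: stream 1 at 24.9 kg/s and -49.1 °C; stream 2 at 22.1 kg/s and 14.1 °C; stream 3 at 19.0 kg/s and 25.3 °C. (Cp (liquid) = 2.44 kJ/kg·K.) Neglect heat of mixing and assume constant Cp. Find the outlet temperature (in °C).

Adiabatic, steady state ⇒ Σ ṁᵢCp,ᵢ(T_out − Tᵢ) = 0
T_out = Σ ṁᵢCp,ᵢTᵢ / Σ ṁᵢCp,ᵢ
      = -1049.9 / 161.04 = -6.5194 °C

T_out = -6.52 °C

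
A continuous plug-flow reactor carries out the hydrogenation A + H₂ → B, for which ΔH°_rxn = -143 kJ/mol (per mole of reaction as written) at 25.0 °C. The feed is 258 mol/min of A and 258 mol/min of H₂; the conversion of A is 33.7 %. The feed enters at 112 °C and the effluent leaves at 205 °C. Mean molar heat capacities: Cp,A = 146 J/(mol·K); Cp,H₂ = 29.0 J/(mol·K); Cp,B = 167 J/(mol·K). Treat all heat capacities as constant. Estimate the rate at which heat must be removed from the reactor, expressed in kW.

Q_out = 139 kW

Extent of reaction ξ = 0.337 × 258 = 86.946 mol/min
Reaction term: ξ·ΔH°_rxn = 86.946 × -143 = -12433 kJ/min
Sensible, feed 112→25 °C: -3928.1 kJ/min
Outlet flows (mol/min): A 171.05, H₂ 171.05, B 86.946
Sensible, products 25→205 °C: 8001.8 kJ/min
Q = ΔH = -8359.5 kJ/min = -139.33 kW
Heat removed = 139.33 kW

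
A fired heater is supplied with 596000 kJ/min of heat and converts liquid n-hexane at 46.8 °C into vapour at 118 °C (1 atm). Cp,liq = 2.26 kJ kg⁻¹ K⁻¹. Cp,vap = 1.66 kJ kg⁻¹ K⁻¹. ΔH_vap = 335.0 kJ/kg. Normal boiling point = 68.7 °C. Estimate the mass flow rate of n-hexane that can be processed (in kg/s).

ṁ = 21.3 kg/s

Δh = 2.26×(68.7−46.8) + 335.0 + 1.66×(118−68.7) = 466.33 kJ/kg
Q = 596000 kJ/min = 9933.3 kJ/s = 9933.3 kJ/s
ṁ = Q/Δh = 9933.3 / 466.33 = 21.301 kg/s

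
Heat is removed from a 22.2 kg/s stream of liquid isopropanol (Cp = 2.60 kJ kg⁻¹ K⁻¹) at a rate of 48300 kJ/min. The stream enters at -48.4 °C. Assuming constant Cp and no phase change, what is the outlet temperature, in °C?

T_out = -62.3 °C

Q = 48300 kJ/min = 805 kJ/s
ΔT = Q/(ṁ·Cp) = 805/(22.2×2.60) = 13.947 K
T_out = -48.4 − 13.947 = -62.347 °C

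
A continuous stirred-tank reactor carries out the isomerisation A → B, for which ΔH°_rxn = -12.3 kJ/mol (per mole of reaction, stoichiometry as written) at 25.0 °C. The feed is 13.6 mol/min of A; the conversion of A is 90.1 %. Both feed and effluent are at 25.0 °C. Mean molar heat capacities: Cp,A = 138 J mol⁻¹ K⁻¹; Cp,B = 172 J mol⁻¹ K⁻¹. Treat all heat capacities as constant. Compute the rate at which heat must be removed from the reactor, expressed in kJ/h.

Q_out = 9040 kJ/h

Extent of reaction ξ = 0.901 × 13.6 = 12.254 mol/min
Reaction term: ξ·ΔH°_rxn = 12.254 × -12.3 = -150.72 kJ/min
Q = ΔH = -150.72 kJ/min = -2.512 kW
Heat removed = 9043.2 kJ/h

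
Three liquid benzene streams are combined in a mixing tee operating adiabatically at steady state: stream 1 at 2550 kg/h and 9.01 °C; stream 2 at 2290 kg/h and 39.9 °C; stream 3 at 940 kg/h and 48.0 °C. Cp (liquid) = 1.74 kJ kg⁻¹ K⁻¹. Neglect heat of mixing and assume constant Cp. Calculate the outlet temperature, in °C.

T_out = 27.6 °C

No heat crosses the boundary, so H_out = H_in.
T_out = Σ ṁᵢCp,ᵢTᵢ / Σ ṁᵢCp,ᵢ
      = 277470 / 10057 = 27.589 °C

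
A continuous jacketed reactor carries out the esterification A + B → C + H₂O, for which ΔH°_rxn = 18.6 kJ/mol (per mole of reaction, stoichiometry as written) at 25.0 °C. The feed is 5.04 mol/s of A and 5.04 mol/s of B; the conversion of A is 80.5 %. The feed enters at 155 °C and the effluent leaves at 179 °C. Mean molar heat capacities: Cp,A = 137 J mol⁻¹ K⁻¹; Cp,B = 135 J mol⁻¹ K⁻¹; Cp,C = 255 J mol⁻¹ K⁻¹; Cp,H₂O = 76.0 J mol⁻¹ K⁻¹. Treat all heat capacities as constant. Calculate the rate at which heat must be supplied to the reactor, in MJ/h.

Extent of reaction ξ = 0.805 × 5.04 = 4.0572 mol/s
Reaction term: ξ·ΔH°_rxn = 4.0572 × 18.6 = 75.464 kJ/s
Sensible, feed 155→25 °C: -178.21 kJ/s
Outlet flows (mol/s): A 0.9828, B 0.9828, C 4.0572, H₂O 4.0572
Sensible, products 25→179 °C: 247.98 kJ/s
Q = ΔH = 145.23 kJ/s = 145.23 kW
Heat supplied = 522.82 MJ/h

Q_in = 523 MJ/h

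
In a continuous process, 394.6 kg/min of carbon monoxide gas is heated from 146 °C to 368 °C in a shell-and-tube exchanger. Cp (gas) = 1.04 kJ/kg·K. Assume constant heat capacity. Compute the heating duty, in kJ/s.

Q = ṁ·Cp·ΔT = 394.6 × 1.04 × (368 − 146) = 91105 kJ/min
Converting: 91105 / 60 s = 1518.4 kW

Q = 1520 kJ/s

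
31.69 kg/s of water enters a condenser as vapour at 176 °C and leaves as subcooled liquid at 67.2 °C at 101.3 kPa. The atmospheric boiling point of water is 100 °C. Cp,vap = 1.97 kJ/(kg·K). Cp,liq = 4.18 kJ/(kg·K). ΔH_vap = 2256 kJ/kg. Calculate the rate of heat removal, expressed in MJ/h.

vapour 176→100 °C: -149.72 kJ/kg
condensation at 100 °C: -2256 kJ/kg
liquid 100→67.2 °C: -137.1 kJ/kg
Δh = -149.72 + -2256 + -137.1 = -2542.8 kJ/kg
Q = ṁ·Δh = 31.69 kg/s × -2542.8 kJ/kg = -80582 kJ/s
|Q| = 80582 kW = 290100 MJ/h

Q_c = 290000 MJ/h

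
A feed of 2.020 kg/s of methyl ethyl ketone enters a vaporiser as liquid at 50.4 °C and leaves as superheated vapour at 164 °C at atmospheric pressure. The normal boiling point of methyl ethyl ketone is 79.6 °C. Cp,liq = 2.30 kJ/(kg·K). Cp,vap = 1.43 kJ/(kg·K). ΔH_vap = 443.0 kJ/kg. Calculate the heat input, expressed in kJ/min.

Q = 76500 kJ/min

liquid 50.4→79.6 °C: 67.16 kJ/kg
vaporisation at 79.6 °C: 443 kJ/kg
vapour 79.6→164 °C: 120.69 kJ/kg
Δh = 67.16 + 443 + 120.69 = 630.85 kJ/kg
Q = ṁ·Δh = 2.020 kg/s × 630.85 kJ/kg = 1274.3 kJ/s
|Q| = 1274.3 kW = 76459 kJ/min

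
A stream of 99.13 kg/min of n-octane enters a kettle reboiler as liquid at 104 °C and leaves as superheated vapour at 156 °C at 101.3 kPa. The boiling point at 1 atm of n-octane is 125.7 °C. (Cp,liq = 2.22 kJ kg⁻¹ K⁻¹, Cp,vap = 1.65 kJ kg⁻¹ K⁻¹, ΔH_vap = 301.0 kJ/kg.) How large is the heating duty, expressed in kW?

liquid 104→125.7 °C: 48.174 kJ/kg
vaporisation at 125.7 °C: 301 kJ/kg
vapour 125.7→156 °C: 49.995 kJ/kg
Δh = 48.174 + 301 + 49.995 = 399.17 kJ/kg
Q = ṁ·Δh = 99.13 kg/min × 399.17 kJ/kg = 39570 kJ/min
|Q| = 659.49 kW

Q = 659 kW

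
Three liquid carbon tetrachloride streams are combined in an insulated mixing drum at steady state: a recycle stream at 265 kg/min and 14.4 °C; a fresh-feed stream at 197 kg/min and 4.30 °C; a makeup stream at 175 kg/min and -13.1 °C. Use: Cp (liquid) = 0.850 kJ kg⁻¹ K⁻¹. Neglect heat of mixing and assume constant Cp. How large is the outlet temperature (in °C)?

Energy balance with Q = 0: Σ ṁᵢCp,ᵢ(T_out − Tᵢ) = 0
T_out = Σ ṁᵢCp,ᵢTᵢ / Σ ṁᵢCp,ᵢ
      = 2015 / 541.45 = 3.7215 °C

T_out = 3.72 °C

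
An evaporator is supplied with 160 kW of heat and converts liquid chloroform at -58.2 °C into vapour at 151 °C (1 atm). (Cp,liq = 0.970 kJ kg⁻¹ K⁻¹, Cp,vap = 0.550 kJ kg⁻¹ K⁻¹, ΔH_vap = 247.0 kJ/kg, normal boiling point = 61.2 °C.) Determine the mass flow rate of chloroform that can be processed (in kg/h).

Δh = 0.970×(61.2−-58.2) + 247.0 + 0.550×(151−61.2) = 412.21 kJ/kg
Q = 160 kW = 160 kJ/s = 576000 kJ/h
ṁ = Q/Δh = 576000 / 412.21 = 1397.4 kg/h

ṁ = 1400 kg/h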